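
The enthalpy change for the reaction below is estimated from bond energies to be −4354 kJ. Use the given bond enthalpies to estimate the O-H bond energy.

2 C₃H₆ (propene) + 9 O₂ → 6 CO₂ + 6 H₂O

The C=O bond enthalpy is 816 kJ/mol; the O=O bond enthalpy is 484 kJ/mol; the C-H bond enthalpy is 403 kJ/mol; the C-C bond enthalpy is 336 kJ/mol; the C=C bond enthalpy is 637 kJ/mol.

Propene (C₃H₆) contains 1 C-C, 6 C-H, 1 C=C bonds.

Let D be the O-H bond energy.
Σ(broken) = 2×336 + 12×403 + 2×637 + 9×484 = 11138
Σ(formed) = 12×816 + 12×D = 9792 + 12D
ΔH = Σ(broken) − Σ(formed) = (11138) − (9792 + 12D) = +1346 − 12D
Setting this equal to −4354 kJ gives 12D = 5700, so D = 475 kJ/mol.

D(O-H) ≈ 475 kJ/mol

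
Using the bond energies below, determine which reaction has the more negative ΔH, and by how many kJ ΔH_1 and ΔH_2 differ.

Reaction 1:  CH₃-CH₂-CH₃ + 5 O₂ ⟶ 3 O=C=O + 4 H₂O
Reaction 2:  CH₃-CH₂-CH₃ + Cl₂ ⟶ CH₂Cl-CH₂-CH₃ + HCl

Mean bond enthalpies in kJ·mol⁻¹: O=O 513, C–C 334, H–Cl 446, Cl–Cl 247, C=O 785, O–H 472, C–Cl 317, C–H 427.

Reaction 1:
  Bonds broken (reactants):
    C–C: 2 × 334 = 668
    C–H: 8 × 427 = 3416
    O=O: 5 × 513 = 2565
    Σ(broken) = 6649 kJ
  Bonds formed (products):
    C=O: 6 × 785 = 4710
    O–H: 8 × 472 = 3776
    Σ(formed) = 8486 kJ
  ΔH_1 = 6649 − 8486 = −1837 kJ
Reaction 2:
  Bonds broken (reactants):
    C–C: 2 × 334 = 668
    C–H: 8 × 427 = 3416
    Cl–Cl: 1 × 247 = 247
    Σ(broken) = 4331 kJ
  Bonds formed (products):
    C–C: 2 × 334 = 668
    C–Cl: 1 × 317 = 317
    C–H: 7 × 427 = 2989
    H–Cl: 1 × 446 = 446
    Σ(formed) = 4420 kJ
  ΔH_2 = 4331 − 4420 = −89 kJ
ΔH_1 − ΔH_2 = −1748 kJ, so reaction 1 has the more negative ΔH; |ΔH_1 − ΔH_2| = 1748 kJ.

Reaction 1, by 1748 kJ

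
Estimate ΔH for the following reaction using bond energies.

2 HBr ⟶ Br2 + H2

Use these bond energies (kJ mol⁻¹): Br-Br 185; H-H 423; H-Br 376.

Bonds broken (reactants):
  H-Br: 2 × 376 = 752
  Σ(broken) = 752 kJ
Bonds formed (products):
  Br-Br: 1 × 185 = 185
  H-H: 1 × 423 = 423
  Σ(formed) = 608 kJ
ΔH = Σ(broken) − Σ(formed) = 752 − 608 = +144 kJ

ΔH ≈ +144 kJ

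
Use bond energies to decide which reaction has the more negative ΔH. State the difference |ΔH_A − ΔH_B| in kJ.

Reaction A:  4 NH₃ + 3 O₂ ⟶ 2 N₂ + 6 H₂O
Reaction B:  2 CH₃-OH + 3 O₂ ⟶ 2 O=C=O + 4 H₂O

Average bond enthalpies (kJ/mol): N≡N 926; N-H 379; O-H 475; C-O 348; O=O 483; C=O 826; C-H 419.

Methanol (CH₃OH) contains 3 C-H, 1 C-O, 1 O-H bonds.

Reaction A:
  Bonds broken (reactants):
    N-H: 12 × 379 = 4548
    O=O: 3 × 483 = 1449
    Σ(broken) = 5997 kJ
  Bonds formed (products):
    N≡N: 2 × 926 = 1852
    O-H: 12 × 475 = 5700
    Σ(formed) = 7552 kJ
  ΔH_A = 5997 − 7552 = −1555 kJ
Reaction B:
  Bonds broken (reactants):
    C-H: 6 × 419 = 2514
    C-O: 2 × 348 = 696
    O-H: 2 × 475 = 950
    O=O: 3 × 483 = 1449
    Σ(broken) = 5609 kJ
  Bonds formed (products):
    C=O: 4 × 826 = 3304
    O-H: 8 × 475 = 3800
    Σ(formed) = 7104 kJ
  ΔH_B = 5609 − 7104 = −1495 kJ
ΔH_A − ΔH_B = −60 kJ, so reaction A has the more negative ΔH; |ΔH_A − ΔH_B| = 60 kJ.

Reaction A, by 60 kJ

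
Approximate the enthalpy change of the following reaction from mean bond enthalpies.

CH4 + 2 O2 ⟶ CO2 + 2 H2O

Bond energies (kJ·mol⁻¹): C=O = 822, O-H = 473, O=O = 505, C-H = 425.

Bonds broken (reactants):
  C-H: 4 × 425 = 1700
  O=O: 2 × 505 = 1010
  Σ(broken) = 2710 kJ
Bonds formed (products):
  C=O: 2 × 822 = 1644
  O-H: 4 × 473 = 1892
  Σ(formed) = 3536 kJ
ΔH = Σ(broken) − Σ(formed) = 2710 − 3536 = −826 kJ

ΔH ≈ −826 kJ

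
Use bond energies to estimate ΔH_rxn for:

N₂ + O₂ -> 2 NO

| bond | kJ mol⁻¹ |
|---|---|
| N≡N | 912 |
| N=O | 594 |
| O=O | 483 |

ΔH ≈ +207 kJ

Bonds broken (reactants):
  N≡N: 1 × 912 = 912
  O=O: 1 × 483 = 483
  Σ(broken) = 1395 kJ
Bonds formed (products):
  N=O: 2 × 594 = 1188
  Σ(formed) = 1188 kJ
ΔH = Σ(broken) − Σ(formed) = 1395 − 1188 = +207 kJ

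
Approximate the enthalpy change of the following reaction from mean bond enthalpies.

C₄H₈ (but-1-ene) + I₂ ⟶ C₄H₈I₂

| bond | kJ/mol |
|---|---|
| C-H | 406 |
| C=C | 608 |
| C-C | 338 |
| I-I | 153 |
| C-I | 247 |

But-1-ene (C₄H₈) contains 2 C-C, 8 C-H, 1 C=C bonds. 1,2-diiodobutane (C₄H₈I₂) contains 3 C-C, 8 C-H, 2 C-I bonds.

Bonds broken (reactants):
  C-C: 2 × 338 = 676
  C-H: 8 × 406 = 3248
  C=C: 1 × 608 = 608
  I-I: 1 × 153 = 153
  Σ(broken) = 4685 kJ
Bonds formed (products):
  C-C: 3 × 338 = 1014
  C-H: 8 × 406 = 3248
  C-I: 2 × 247 = 494
  Σ(formed) = 4756 kJ
ΔH = Σ(broken) − Σ(formed) = 4685 − 4756 = −71 kJ

ΔH ≈ −71 kJ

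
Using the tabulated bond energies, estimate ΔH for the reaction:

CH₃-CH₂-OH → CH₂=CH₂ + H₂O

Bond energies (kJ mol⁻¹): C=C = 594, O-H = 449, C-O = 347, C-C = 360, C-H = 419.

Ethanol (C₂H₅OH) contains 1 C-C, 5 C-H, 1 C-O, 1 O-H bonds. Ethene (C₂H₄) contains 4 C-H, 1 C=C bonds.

ΔH ≈ +83 kJ

Bonds broken (reactants):
  C-C: 1 × 360 = 360
  C-H: 5 × 419 = 2095
  C-O: 1 × 347 = 347
  O-H: 1 × 449 = 449
  Σ(broken) = 3251 kJ
Bonds formed (products):
  C-H: 4 × 419 = 1676
  C=C: 1 × 594 = 594
  O-H: 2 × 449 = 898
  Σ(formed) = 3168 kJ
ΔH = Σ(broken) − Σ(formed) = 3251 − 3168 = +83 kJ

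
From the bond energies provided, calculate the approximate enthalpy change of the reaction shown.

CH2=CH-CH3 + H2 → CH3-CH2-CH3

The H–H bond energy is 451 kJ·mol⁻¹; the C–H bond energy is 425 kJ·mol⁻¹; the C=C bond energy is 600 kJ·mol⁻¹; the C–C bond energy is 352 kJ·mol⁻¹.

Bonds broken (reactants):
  C–C: 1 × 352 = 352
  C–H: 6 × 425 = 2550
  C=C: 1 × 600 = 600
  H–H: 1 × 451 = 451
  Σ(broken) = 3953 kJ
Bonds formed (products):
  C–C: 2 × 352 = 704
  C–H: 8 × 425 = 3400
  Σ(formed) = 4104 kJ
ΔH = Σ(broken) − Σ(formed) = 3953 − 4104 = −151 kJ

ΔH ≈ −151 kJ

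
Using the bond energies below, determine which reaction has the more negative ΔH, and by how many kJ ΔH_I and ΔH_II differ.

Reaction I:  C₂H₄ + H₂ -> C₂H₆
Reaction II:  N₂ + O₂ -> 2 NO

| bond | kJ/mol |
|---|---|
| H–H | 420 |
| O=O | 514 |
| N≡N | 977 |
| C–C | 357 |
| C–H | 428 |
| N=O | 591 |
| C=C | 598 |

Reaction I:
  Bonds broken (reactants):
    C–H: 4 × 428 = 1712
    C=C: 1 × 598 = 598
    H–H: 1 × 420 = 420
    Σ(broken) = 2730 kJ
  Bonds formed (products):
    C–C: 1 × 357 = 357
    C–H: 6 × 428 = 2568
    Σ(formed) = 2925 kJ
  ΔH_I = 2730 − 2925 = −195 kJ
Reaction II:
  Bonds broken (reactants):
    N≡N: 1 × 977 = 977
    O=O: 1 × 514 = 514
    Σ(broken) = 1491 kJ
  Bonds formed (products):
    N=O: 2 × 591 = 1182
    Σ(formed) = 1182 kJ
  ΔH_II = 1491 − 1182 = +309 kJ
ΔH_I − ΔH_II = −504 kJ, so reaction I has the more negative ΔH; |ΔH_I − ΔH_II| = 504 kJ.

Reaction I, by 504 kJ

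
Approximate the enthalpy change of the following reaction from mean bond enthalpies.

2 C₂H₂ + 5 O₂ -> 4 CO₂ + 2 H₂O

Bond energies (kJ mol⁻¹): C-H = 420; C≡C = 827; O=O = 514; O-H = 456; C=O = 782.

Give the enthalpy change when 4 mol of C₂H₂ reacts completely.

Bonds broken (reactants):
  C≡C: 2 × 827 = 1654
  C-H: 4 × 420 = 1680
  O=O: 5 × 514 = 2570
  Σ(broken) = 5904 kJ
Bonds formed (products):
  C=O: 8 × 782 = 6256
  O-H: 4 × 456 = 1824
  Σ(formed) = 8080 kJ
ΔH = Σ(broken) − Σ(formed) = 5904 − 8080 = −2176 kJ
For 2× the reaction as written: 2 × (−2176) = −4352 kJ

ΔH = −4352 kJ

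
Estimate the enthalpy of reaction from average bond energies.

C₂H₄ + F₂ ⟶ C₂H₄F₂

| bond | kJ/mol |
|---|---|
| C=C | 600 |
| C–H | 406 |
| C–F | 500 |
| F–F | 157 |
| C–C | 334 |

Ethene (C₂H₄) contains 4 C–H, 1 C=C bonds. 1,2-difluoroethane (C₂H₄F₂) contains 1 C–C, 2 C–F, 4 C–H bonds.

ΔH ≈ −577 kJ

Bonds broken (reactants):
  C–H: 4 × 406 = 1624
  C=C: 1 × 600 = 600
  F–F: 1 × 157 = 157
  Σ(broken) = 2381 kJ
Bonds formed (products):
  C–C: 1 × 334 = 334
  C–F: 2 × 500 = 1000
  C–H: 4 × 406 = 1624
  Σ(formed) = 2958 kJ
ΔH = Σ(broken) − Σ(formed) = 2381 − 2958 = −577 kJ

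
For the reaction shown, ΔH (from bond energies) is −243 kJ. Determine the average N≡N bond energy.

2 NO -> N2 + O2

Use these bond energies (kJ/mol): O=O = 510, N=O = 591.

Let D be the N≡N bond energy.
Σ(broken) = 2×591 = 1182
Σ(formed) = 1×D + 1×510 = 510 + D
ΔH = Σ(broken) − Σ(formed) = (1182) − (510 + D) = +672 − D
Setting this equal to −243 kJ gives D = 915 kJ/mol.

D(N≡N) ≈ 915 kJ/mol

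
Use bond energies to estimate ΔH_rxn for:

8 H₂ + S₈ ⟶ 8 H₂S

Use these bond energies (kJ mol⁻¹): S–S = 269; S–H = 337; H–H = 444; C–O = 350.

ΔH ≈ +312 kJ

Bonds broken (reactants):
  H–H: 8 × 444 = 3552
  S–S: 8 × 269 = 2152
  Σ(broken) = 5704 kJ
Bonds formed (products):
  S–H: 16 × 337 = 5392
  Σ(formed) = 5392 kJ
ΔH = Σ(broken) − Σ(formed) = 5704 − 5392 = +312 kJ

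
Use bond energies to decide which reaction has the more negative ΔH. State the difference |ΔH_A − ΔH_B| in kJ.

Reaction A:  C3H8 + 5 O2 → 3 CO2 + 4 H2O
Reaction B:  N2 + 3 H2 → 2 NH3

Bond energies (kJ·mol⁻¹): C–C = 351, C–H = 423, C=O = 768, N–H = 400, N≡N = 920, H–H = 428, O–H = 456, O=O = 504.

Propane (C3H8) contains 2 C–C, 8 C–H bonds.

Reaction A:
  Bonds broken (reactants):
    C–C: 2 × 351 = 702
    C–H: 8 × 423 = 3384
    O=O: 5 × 504 = 2520
    Σ(broken) = 6606 kJ
  Bonds formed (products):
    C=O: 6 × 768 = 4608
    O–H: 8 × 456 = 3648
    Σ(formed) = 8256 kJ
  ΔH_A = 6606 − 8256 = −1650 kJ
Reaction B:
  Bonds broken (reactants):
    H–H: 3 × 428 = 1284
    N≡N: 1 × 920 = 920
    Σ(broken) = 2204 kJ
  Bonds formed (products):
    N–H: 6 × 400 = 2400
    Σ(formed) = 2400 kJ
  ΔH_B = 2204 − 2400 = −196 kJ
ΔH_A − ΔH_B = −1454 kJ, so reaction A has the more negative ΔH; |ΔH_A − ΔH_B| = 1454 kJ.

Reaction A, by 1454 kJ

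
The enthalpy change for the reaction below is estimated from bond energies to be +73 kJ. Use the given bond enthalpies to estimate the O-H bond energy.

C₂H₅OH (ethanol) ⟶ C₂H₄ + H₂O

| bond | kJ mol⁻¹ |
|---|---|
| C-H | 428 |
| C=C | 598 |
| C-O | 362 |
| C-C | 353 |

D(O-H) ≈ 472 kJ/mol

Let D be the O-H bond energy.
Σ(broken) = 1×353 + 5×428 + 1×362 + 1×D = 2855 + D
Σ(formed) = 4×428 + 1×598 + 2×D = 2310 + 2D
ΔH = Σ(broken) − Σ(formed) = (2855 + D) − (2310 + 2D) = +545 − D
Setting this equal to +73 kJ gives D = 472 kJ/mol.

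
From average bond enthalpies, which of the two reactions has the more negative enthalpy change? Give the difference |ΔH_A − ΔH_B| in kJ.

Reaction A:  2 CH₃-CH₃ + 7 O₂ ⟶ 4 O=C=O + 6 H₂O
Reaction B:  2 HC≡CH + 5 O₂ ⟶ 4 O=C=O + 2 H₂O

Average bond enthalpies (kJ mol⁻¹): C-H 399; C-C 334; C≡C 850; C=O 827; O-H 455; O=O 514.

Reaction A:
  Bonds broken (reactants):
    C-C: 2 × 334 = 668
    C-H: 12 × 399 = 4788
    O=O: 7 × 514 = 3598
    Σ(broken) = 9054 kJ
  Bonds formed (products):
    C=O: 8 × 827 = 6616
    O-H: 12 × 455 = 5460
    Σ(formed) = 12076 kJ
  ΔH_A = 9054 − 12076 = −3022 kJ
Reaction B:
  Bonds broken (reactants):
    C≡C: 2 × 850 = 1700
    C-H: 4 × 399 = 1596
    O=O: 5 × 514 = 2570
    Σ(broken) = 5866 kJ
  Bonds formed (products):
    C=O: 8 × 827 = 6616
    O-H: 4 × 455 = 1820
    Σ(formed) = 8436 kJ
  ΔH_B = 5866 − 8436 = −2570 kJ
ΔH_A − ΔH_B = −452 kJ, so reaction A has the more negative ΔH; |ΔH_A − ΔH_B| = 452 kJ.

Reaction A, by 452 kJ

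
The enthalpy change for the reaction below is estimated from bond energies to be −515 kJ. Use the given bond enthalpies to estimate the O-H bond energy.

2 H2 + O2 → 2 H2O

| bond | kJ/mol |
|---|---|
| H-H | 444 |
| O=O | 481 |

D(O-H) ≈ 471 kJ/mol

Let D be the O-H bond energy.
Σ(broken) = 2×444 + 1×481 = 1369
Σ(formed) = 4×D = 4D
ΔH = Σ(broken) − Σ(formed) = (1369) − (4D) = +1369 − 4D
Setting this equal to −515 kJ gives 4D = 1884, so D = 471 kJ/mol.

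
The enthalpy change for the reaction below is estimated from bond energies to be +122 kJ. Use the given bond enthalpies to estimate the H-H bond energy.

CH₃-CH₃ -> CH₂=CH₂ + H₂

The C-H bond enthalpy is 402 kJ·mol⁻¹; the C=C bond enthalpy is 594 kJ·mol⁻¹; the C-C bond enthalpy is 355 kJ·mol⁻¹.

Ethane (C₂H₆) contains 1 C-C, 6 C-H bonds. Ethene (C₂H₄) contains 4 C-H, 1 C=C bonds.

Let D be the H-H bond energy.
Σ(broken) = 1×355 + 6×402 = 2767
Σ(formed) = 4×402 + 1×594 + 1×D = 2202 + D
ΔH = Σ(broken) − Σ(formed) = (2767) − (2202 + D) = +565 − D
Setting this equal to +122 kJ gives D = 443 kJ/mol.

D(H-H) ≈ 443 kJ/mol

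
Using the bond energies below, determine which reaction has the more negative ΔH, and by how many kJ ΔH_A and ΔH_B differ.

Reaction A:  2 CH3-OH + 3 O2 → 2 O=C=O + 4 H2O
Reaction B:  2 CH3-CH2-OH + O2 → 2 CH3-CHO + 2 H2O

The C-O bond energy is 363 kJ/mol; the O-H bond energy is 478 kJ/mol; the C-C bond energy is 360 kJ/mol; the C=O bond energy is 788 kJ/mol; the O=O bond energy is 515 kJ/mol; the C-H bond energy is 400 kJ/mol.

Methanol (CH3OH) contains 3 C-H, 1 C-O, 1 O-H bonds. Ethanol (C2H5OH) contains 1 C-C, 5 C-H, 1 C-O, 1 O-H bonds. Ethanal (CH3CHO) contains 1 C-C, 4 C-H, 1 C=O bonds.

Reaction A, by 858 kJ

Reaction A:
  Bonds broken (reactants):
    C-H: 6 × 400 = 2400
    C-O: 2 × 363 = 726
    O-H: 2 × 478 = 956
    O=O: 3 × 515 = 1545
    Σ(broken) = 5627 kJ
  Bonds formed (products):
    C=O: 4 × 788 = 3152
    O-H: 8 × 478 = 3824
    Σ(formed) = 6976 kJ
  ΔH_A = 5627 − 6976 = −1349 kJ
Reaction B:
  Bonds broken (reactants):
    C-C: 2 × 360 = 720
    C-H: 10 × 400 = 4000
    C-O: 2 × 363 = 726
    O-H: 2 × 478 = 956
    O=O: 1 × 515 = 515
    Σ(broken) = 6917 kJ
  Bonds formed (products):
    C-C: 2 × 360 = 720
    C-H: 8 × 400 = 3200
    C=O: 2 × 788 = 1576
    O-H: 4 × 478 = 1912
    Σ(formed) = 7408 kJ
  ΔH_B = 6917 − 7408 = −491 kJ
ΔH_A − ΔH_B = −858 kJ, so reaction A has the more negative ΔH; |ΔH_A − ΔH_B| = 858 kJ.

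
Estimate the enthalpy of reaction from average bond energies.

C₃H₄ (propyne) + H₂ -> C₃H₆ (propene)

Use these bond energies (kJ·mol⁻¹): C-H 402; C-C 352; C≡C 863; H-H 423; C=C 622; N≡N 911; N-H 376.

ΔH ≈ −140 kJ

Bonds broken (reactants):
  C≡C: 1 × 863 = 863
  C-C: 1 × 352 = 352
  C-H: 4 × 402 = 1608
  H-H: 1 × 423 = 423
  Σ(broken) = 3246 kJ
Bonds formed (products):
  C-C: 1 × 352 = 352
  C-H: 6 × 402 = 2412
  C=C: 1 × 622 = 622
  Σ(formed) = 3386 kJ
ΔH = Σ(broken) − Σ(formed) = 3246 − 3386 = −140 kJ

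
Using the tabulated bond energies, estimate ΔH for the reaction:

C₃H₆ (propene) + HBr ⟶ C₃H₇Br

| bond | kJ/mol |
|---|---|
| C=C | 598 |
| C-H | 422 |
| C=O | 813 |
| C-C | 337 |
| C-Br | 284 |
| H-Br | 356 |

Bonds broken (reactants):
  C-C: 1 × 337 = 337
  C-H: 6 × 422 = 2532
  C=C: 1 × 598 = 598
  H-Br: 1 × 356 = 356
  Σ(broken) = 3823 kJ
Bonds formed (products):
  C-Br: 1 × 284 = 284
  C-C: 2 × 337 = 674
  C-H: 7 × 422 = 2954
  Σ(formed) = 3912 kJ
ΔH = Σ(broken) − Σ(formed) = 3823 − 3912 = −89 kJ

ΔH ≈ −89 kJ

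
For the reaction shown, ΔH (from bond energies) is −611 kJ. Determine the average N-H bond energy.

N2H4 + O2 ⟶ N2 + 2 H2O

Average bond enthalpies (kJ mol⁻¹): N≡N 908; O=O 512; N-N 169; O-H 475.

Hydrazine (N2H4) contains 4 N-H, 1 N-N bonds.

D(N-H) ≈ 379 kJ/mol

Let D be the N-H bond energy.
Σ(broken) = 4×D + 1×169 + 1×512 = 681 + 4D
Σ(formed) = 1×908 + 4×475 = 2808
ΔH = Σ(broken) − Σ(formed) = (681 + 4D) − (2808) = −2127 + 4D
Setting this equal to −611 kJ gives 4D = 1516, so D = 379 kJ/mol.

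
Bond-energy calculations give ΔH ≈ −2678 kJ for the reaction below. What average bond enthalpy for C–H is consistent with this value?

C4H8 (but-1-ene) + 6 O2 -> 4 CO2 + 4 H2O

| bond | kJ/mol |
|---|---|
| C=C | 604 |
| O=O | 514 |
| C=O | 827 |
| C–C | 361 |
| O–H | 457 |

D(C–H) ≈ 398 kJ/mol

Let D be the C–H bond energy.
Σ(broken) = 2×361 + 8×D + 1×604 + 6×514 = 4410 + 8D
Σ(formed) = 8×827 + 8×457 = 10272
ΔH = Σ(broken) − Σ(formed) = (4410 + 8D) − (10272) = −5862 + 8D
Setting this equal to −2678 kJ gives 8D = 3184, so D = 398 kJ/mol.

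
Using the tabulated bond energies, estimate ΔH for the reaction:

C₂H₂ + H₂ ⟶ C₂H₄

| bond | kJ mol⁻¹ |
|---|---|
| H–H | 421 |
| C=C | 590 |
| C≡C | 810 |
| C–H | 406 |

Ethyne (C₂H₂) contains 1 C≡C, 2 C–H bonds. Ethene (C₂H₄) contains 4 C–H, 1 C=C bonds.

Bonds broken (reactants):
  C≡C: 1 × 810 = 810
  C–H: 2 × 406 = 812
  H–H: 1 × 421 = 421
  Σ(broken) = 2043 kJ
Bonds formed (products):
  C–H: 4 × 406 = 1624
  C=C: 1 × 590 = 590
  Σ(formed) = 2214 kJ
ΔH = Σ(broken) − Σ(formed) = 2043 − 2214 = −171 kJ

ΔH ≈ −171 kJ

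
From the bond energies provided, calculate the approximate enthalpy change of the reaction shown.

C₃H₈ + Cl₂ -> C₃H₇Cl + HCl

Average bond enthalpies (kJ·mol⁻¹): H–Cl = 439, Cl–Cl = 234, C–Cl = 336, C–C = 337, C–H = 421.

Bonds broken (reactants):
  C–C: 2 × 337 = 674
  C–H: 8 × 421 = 3368
  Cl–Cl: 1 × 234 = 234
  Σ(broken) = 4276 kJ
Bonds formed (products):
  C–C: 2 × 337 = 674
  C–Cl: 1 × 336 = 336
  C–H: 7 × 421 = 2947
  H–Cl: 1 × 439 = 439
  Σ(formed) = 4396 kJ
ΔH = Σ(broken) − Σ(formed) = 4276 − 4396 = −120 kJ

ΔH ≈ −120 kJ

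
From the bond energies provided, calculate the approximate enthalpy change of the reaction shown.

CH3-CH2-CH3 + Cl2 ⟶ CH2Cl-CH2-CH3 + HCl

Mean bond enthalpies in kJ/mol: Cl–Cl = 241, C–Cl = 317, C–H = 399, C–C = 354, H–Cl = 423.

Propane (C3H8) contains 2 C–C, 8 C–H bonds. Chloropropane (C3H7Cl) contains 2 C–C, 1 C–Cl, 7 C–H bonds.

ΔH ≈ −100 kJ

Bonds broken (reactants):
  C–C: 2 × 354 = 708
  C–H: 8 × 399 = 3192
  Cl–Cl: 1 × 241 = 241
  Σ(broken) = 4141 kJ
Bonds formed (products):
  C–C: 2 × 354 = 708
  C–Cl: 1 × 317 = 317
  C–H: 7 × 399 = 2793
  H–Cl: 1 × 423 = 423
  Σ(formed) = 4241 kJ
ΔH = Σ(broken) − Σ(formed) = 4141 − 4241 = −100 kJ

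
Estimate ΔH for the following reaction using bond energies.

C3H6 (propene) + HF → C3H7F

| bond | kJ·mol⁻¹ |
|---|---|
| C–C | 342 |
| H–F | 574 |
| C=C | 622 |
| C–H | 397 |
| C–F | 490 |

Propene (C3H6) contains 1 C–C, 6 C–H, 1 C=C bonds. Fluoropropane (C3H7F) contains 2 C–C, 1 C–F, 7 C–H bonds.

ΔH ≈ −33 kJ

Bonds broken (reactants):
  C–C: 1 × 342 = 342
  C–H: 6 × 397 = 2382
  C=C: 1 × 622 = 622
  H–F: 1 × 574 = 574
  Σ(broken) = 3920 kJ
Bonds formed (products):
  C–C: 2 × 342 = 684
  C–F: 1 × 490 = 490
  C–H: 7 × 397 = 2779
  Σ(formed) = 3953 kJ
ΔH = Σ(broken) − Σ(formed) = 3920 − 3953 = −33 kJ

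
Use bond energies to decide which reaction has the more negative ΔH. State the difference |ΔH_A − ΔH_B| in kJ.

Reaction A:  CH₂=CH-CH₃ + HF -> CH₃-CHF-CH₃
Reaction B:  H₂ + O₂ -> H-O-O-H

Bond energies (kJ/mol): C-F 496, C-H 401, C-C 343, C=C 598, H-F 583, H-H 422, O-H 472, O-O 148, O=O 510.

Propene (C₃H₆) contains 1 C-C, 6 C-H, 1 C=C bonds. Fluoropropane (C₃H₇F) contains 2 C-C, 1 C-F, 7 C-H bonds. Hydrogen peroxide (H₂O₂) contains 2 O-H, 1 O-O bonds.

Reaction B, by 101 kJ

Reaction A:
  Bonds broken (reactants):
    C-C: 1 × 343 = 343
    C-H: 6 × 401 = 2406
    C=C: 1 × 598 = 598
    H-F: 1 × 583 = 583
    Σ(broken) = 3930 kJ
  Bonds formed (products):
    C-C: 2 × 343 = 686
    C-F: 1 × 496 = 496
    C-H: 7 × 401 = 2807
    Σ(formed) = 3989 kJ
  ΔH_A = 3930 − 3989 = −59 kJ
Reaction B:
  Bonds broken (reactants):
    H-H: 1 × 422 = 422
    O=O: 1 × 510 = 510
    Σ(broken) = 932 kJ
  Bonds formed (products):
    O-H: 2 × 472 = 944
    O-O: 1 × 148 = 148
    Σ(formed) = 1092 kJ
  ΔH_B = 932 − 1092 = −160 kJ
ΔH_A − ΔH_B = +101 kJ, so reaction B has the more negative ΔH; |ΔH_A − ΔH_B| = 101 kJ.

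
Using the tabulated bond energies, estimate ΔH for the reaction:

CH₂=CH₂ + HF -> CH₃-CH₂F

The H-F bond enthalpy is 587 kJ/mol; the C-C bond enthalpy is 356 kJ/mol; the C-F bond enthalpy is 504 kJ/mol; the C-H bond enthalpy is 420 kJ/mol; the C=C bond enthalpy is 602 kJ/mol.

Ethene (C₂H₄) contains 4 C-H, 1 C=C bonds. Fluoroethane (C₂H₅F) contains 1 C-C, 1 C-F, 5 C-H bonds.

ΔH ≈ −91 kJ

Bonds broken (reactants):
  C-H: 4 × 420 = 1680
  C=C: 1 × 602 = 602
  H-F: 1 × 587 = 587
  Σ(broken) = 2869 kJ
Bonds formed (products):
  C-C: 1 × 356 = 356
  C-F: 1 × 504 = 504
  C-H: 5 × 420 = 2100
  Σ(formed) = 2960 kJ
ΔH = Σ(broken) − Σ(formed) = 2869 − 2960 = −91 kJ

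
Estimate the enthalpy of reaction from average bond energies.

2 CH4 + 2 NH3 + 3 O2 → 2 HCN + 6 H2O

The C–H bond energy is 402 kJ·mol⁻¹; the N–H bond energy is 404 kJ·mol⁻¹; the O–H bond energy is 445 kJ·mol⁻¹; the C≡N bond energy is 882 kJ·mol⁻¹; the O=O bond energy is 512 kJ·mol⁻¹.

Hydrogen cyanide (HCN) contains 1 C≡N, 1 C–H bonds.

Bonds broken (reactants):
  C–H: 8 × 402 = 3216
  N–H: 6 × 404 = 2424
  O=O: 3 × 512 = 1536
  Σ(broken) = 7176 kJ
Bonds formed (products):
  C≡N: 2 × 882 = 1764
  C–H: 2 × 402 = 804
  O–H: 12 × 445 = 5340
  Σ(formed) = 7908 kJ
ΔH = Σ(broken) − Σ(formed) = 7176 − 7908 = −732 kJ

ΔH ≈ −732 kJ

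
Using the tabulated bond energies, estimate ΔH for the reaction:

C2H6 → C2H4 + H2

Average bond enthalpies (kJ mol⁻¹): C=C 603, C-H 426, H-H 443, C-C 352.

ΔH ≈ +158 kJ

Bonds broken (reactants):
  C-C: 1 × 352 = 352
  C-H: 6 × 426 = 2556
  Σ(broken) = 2908 kJ
Bonds formed (products):
  C-H: 4 × 426 = 1704
  C=C: 1 × 603 = 603
  H-H: 1 × 443 = 443
  Σ(formed) = 2750 kJ
ΔH = Σ(broken) − Σ(formed) = 2908 − 2750 = +158 kJ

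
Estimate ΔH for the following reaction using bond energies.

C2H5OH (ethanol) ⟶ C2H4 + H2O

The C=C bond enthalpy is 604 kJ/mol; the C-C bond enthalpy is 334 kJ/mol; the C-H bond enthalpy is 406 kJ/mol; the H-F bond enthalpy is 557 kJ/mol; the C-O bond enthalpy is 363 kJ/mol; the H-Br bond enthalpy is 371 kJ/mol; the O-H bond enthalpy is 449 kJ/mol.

ΔH ≈ +50 kJ

Bonds broken (reactants):
  C-C: 1 × 334 = 334
  C-H: 5 × 406 = 2030
  C-O: 1 × 363 = 363
  O-H: 1 × 449 = 449
  Σ(broken) = 3176 kJ
Bonds formed (products):
  C-H: 4 × 406 = 1624
  C=C: 1 × 604 = 604
  O-H: 2 × 449 = 898
  Σ(formed) = 3126 kJ
ΔH = Σ(broken) − Σ(formed) = 3176 − 3126 = +50 kJ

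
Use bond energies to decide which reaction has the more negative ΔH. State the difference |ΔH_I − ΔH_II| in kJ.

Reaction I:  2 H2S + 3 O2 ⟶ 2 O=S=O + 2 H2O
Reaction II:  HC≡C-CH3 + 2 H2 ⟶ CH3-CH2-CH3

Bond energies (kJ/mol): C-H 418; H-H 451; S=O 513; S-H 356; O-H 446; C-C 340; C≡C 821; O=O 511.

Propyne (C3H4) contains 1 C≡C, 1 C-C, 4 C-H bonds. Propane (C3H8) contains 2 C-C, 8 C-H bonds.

Reaction I:
  Bonds broken (reactants):
    O=O: 3 × 511 = 1533
    S-H: 4 × 356 = 1424
    Σ(broken) = 2957 kJ
  Bonds formed (products):
    O-H: 4 × 446 = 1784
    S=O: 4 × 513 = 2052
    Σ(formed) = 3836 kJ
  ΔH_I = 2957 − 3836 = −879 kJ
Reaction II:
  Bonds broken (reactants):
    C≡C: 1 × 821 = 821
    C-C: 1 × 340 = 340
    C-H: 4 × 418 = 1672
    H-H: 2 × 451 = 902
    Σ(broken) = 3735 kJ
  Bonds formed (products):
    C-C: 2 × 340 = 680
    C-H: 8 × 418 = 3344
    Σ(formed) = 4024 kJ
  ΔH_II = 3735 − 4024 = −289 kJ
ΔH_I − ΔH_II = −590 kJ, so reaction I has the more negative ΔH; |ΔH_I − ΔH_II| = 590 kJ.

Reaction I, by 590 kJ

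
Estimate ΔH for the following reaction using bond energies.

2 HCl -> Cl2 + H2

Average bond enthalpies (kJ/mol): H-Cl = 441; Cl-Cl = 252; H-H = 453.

Bonds broken (reactants):
  H-Cl: 2 × 441 = 882
  Σ(broken) = 882 kJ
Bonds formed (products):
  Cl-Cl: 1 × 252 = 252
  H-H: 1 × 453 = 453
  Σ(formed) = 705 kJ
ΔH = Σ(broken) − Σ(formed) = 882 − 705 = +177 kJ

ΔH ≈ +177 kJ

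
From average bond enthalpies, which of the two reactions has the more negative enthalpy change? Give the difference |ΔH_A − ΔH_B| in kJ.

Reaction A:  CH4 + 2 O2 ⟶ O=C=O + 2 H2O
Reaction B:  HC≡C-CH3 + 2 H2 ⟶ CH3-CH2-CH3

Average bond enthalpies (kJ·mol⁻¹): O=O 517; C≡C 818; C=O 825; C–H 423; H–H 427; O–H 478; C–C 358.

Reaction A:
  Bonds broken (reactants):
    C–H: 4 × 423 = 1692
    O=O: 2 × 517 = 1034
    Σ(broken) = 2726 kJ
  Bonds formed (products):
    C=O: 2 × 825 = 1650
    O–H: 4 × 478 = 1912
    Σ(formed) = 3562 kJ
  ΔH_A = 2726 − 3562 = −836 kJ
Reaction B:
  Bonds broken (reactants):
    C≡C: 1 × 818 = 818
    C–C: 1 × 358 = 358
    C–H: 4 × 423 = 1692
    H–H: 2 × 427 = 854
    Σ(broken) = 3722 kJ
  Bonds formed (products):
    C–C: 2 × 358 = 716
    C–H: 8 × 423 = 3384
    Σ(formed) = 4100 kJ
  ΔH_B = 3722 − 4100 = −378 kJ
ΔH_A − ΔH_B = −458 kJ, so reaction A has the more negative ΔH; |ΔH_A − ΔH_B| = 458 kJ.

Reaction A, by 458 kJ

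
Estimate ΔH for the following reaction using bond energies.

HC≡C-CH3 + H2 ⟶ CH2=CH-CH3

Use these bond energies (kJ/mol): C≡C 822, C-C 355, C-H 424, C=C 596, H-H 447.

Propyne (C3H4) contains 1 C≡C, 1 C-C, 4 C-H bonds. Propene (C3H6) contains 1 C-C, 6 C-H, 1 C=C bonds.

Bonds broken (reactants):
  C≡C: 1 × 822 = 822
  C-C: 1 × 355 = 355
  C-H: 4 × 424 = 1696
  H-H: 1 × 447 = 447
  Σ(broken) = 3320 kJ
Bonds formed (products):
  C-C: 1 × 355 = 355
  C-H: 6 × 424 = 2544
  C=C: 1 × 596 = 596
  Σ(formed) = 3495 kJ
ΔH = Σ(broken) − Σ(formed) = 3320 − 3495 = −175 kJ

ΔH ≈ −175 kJ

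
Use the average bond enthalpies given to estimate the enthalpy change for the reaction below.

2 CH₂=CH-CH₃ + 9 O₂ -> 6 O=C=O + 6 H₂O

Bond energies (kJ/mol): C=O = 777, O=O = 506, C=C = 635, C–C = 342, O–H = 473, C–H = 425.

ΔH ≈ −3392 kJ

Bonds broken (reactants):
  C–C: 2 × 342 = 684
  C–H: 12 × 425 = 5100
  C=C: 2 × 635 = 1270
  O=O: 9 × 506 = 4554
  Σ(broken) = 11608 kJ
Bonds formed (products):
  C=O: 12 × 777 = 9324
  O–H: 12 × 473 = 5676
  Σ(formed) = 15000 kJ
ΔH = Σ(broken) − Σ(formed) = 11608 − 15000 = −3392 kJ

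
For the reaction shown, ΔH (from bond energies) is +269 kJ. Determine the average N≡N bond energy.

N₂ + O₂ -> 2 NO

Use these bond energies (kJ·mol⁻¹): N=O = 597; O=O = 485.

Let D be the N≡N bond energy.
Σ(broken) = 1×D + 1×485 = 485 + D
Σ(formed) = 2×597 = 1194
ΔH = Σ(broken) − Σ(formed) = (485 + D) − (1194) = −709 + D
Setting this equal to +269 kJ gives D = 978 kJ/mol.

D(N≡N) ≈ 978 kJ/mol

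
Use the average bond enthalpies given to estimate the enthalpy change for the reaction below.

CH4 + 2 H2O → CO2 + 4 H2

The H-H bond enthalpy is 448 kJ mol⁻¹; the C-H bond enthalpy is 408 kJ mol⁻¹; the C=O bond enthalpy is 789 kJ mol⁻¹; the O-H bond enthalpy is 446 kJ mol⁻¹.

Bonds broken (reactants):
  C-H: 4 × 408 = 1632
  O-H: 4 × 446 = 1784
  Σ(broken) = 3416 kJ
Bonds formed (products):
  C=O: 2 × 789 = 1578
  H-H: 4 × 448 = 1792
  Σ(formed) = 3370 kJ
ΔH = Σ(broken) − Σ(formed) = 3416 − 3370 = +46 kJ

ΔH ≈ +46 kJ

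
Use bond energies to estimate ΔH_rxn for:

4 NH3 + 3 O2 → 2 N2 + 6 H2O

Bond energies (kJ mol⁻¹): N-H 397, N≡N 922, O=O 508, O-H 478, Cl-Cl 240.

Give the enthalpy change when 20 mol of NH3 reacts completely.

Bonds broken (reactants):
  N-H: 12 × 397 = 4764
  O=O: 3 × 508 = 1524
  Σ(broken) = 6288 kJ
Bonds formed (products):
  N≡N: 2 × 922 = 1844
  O-H: 12 × 478 = 5736
  Σ(formed) = 7580 kJ
ΔH = Σ(broken) − Σ(formed) = 6288 − 7580 = −1292 kJ
For 5× the reaction as written: 5 × (−1292) = −6460 kJ

ΔH = −6460 kJ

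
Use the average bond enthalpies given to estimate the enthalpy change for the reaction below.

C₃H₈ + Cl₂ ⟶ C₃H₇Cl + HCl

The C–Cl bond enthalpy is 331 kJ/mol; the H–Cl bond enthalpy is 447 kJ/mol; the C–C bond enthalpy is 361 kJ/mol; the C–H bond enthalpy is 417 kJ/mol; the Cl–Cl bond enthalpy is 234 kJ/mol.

ΔH ≈ −127 kJ

Bonds broken (reactants):
  C–C: 2 × 361 = 722
  C–H: 8 × 417 = 3336
  Cl–Cl: 1 × 234 = 234
  Σ(broken) = 4292 kJ
Bonds formed (products):
  C–C: 2 × 361 = 722
  C–Cl: 1 × 331 = 331
  C–H: 7 × 417 = 2919
  H–Cl: 1 × 447 = 447
  Σ(formed) = 4419 kJ
ΔH = Σ(broken) − Σ(formed) = 4292 − 4419 = −127 kJ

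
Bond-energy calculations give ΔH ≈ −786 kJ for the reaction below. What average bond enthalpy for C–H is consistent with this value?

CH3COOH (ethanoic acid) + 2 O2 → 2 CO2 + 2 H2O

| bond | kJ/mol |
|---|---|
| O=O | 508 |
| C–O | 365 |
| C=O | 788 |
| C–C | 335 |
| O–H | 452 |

Let D be the C–H bond energy.
Σ(broken) = 1×335 + 3×D + 1×365 + 1×788 + 1×452 + 2×508 = 2956 + 3D
Σ(formed) = 4×788 + 4×452 = 4960
ΔH = Σ(broken) − Σ(formed) = (2956 + 3D) − (4960) = −2004 + 3D
Setting this equal to −786 kJ gives 3D = 1218, so D = 406 kJ/mol.

D(C–H) ≈ 406 kJ/mol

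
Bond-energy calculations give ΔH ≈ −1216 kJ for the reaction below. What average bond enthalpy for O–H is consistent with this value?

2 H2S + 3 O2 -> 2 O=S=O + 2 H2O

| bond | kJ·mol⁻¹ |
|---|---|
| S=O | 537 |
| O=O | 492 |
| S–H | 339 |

D(O–H) ≈ 475 kJ/mol

Let D be the O–H bond energy.
Σ(broken) = 3×492 + 4×339 = 2832
Σ(formed) = 4×D + 4×537 = 2148 + 4D
ΔH = Σ(broken) − Σ(formed) = (2832) − (2148 + 4D) = +684 − 4D
Setting this equal to −1216 kJ gives 4D = 1900, so D = 475 kJ/mol.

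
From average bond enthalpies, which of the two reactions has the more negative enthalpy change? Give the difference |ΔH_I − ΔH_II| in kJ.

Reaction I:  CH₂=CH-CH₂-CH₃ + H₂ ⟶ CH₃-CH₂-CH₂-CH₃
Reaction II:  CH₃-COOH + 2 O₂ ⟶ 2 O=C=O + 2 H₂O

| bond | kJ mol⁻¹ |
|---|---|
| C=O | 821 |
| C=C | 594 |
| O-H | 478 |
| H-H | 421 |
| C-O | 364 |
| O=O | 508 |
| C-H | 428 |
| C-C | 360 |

Reaction I:
  Bonds broken (reactants):
    C-C: 2 × 360 = 720
    C-H: 8 × 428 = 3424
    C=C: 1 × 594 = 594
    H-H: 1 × 421 = 421
    Σ(broken) = 5159 kJ
  Bonds formed (products):
    C-C: 3 × 360 = 1080
    C-H: 10 × 428 = 4280
    Σ(formed) = 5360 kJ
  ΔH_I = 5159 − 5360 = −201 kJ
Reaction II:
  Bonds broken (reactants):
    C-C: 1 × 360 = 360
    C-H: 3 × 428 = 1284
    C-O: 1 × 364 = 364
    C=O: 1 × 821 = 821
    O-H: 1 × 478 = 478
    O=O: 2 × 508 = 1016
    Σ(broken) = 4323 kJ
  Bonds formed (products):
    C=O: 4 × 821 = 3284
    O-H: 4 × 478 = 1912
    Σ(formed) = 5196 kJ
  ΔH_II = 4323 − 5196 = −873 kJ
ΔH_I − ΔH_II = +672 kJ, so reaction II has the more negative ΔH; |ΔH_I − ΔH_II| = 672 kJ.

Reaction II, by 672 kJ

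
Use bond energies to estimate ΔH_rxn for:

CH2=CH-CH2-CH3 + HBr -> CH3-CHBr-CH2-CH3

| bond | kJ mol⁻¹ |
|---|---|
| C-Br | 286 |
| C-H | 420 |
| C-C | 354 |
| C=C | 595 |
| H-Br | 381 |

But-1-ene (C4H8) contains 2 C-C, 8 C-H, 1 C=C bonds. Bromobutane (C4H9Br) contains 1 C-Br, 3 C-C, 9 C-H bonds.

ΔH ≈ −84 kJ

Bonds broken (reactants):
  C-C: 2 × 354 = 708
  C-H: 8 × 420 = 3360
  C=C: 1 × 595 = 595
  H-Br: 1 × 381 = 381
  Σ(broken) = 5044 kJ
Bonds formed (products):
  C-Br: 1 × 286 = 286
  C-C: 3 × 354 = 1062
  C-H: 9 × 420 = 3780
  Σ(formed) = 5128 kJ
ΔH = Σ(broken) − Σ(formed) = 5044 − 5128 = −84 kJ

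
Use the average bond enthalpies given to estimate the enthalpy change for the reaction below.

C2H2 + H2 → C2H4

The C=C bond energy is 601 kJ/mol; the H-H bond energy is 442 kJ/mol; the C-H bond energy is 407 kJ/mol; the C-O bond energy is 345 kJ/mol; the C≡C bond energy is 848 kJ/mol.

Bonds broken (reactants):
  C≡C: 1 × 848 = 848
  C-H: 2 × 407 = 814
  H-H: 1 × 442 = 442
  Σ(broken) = 2104 kJ
Bonds formed (products):
  C-H: 4 × 407 = 1628
  C=C: 1 × 601 = 601
  Σ(formed) = 2229 kJ
ΔH = Σ(broken) − Σ(formed) = 2104 − 2229 = −125 kJ

ΔH ≈ −125 kJ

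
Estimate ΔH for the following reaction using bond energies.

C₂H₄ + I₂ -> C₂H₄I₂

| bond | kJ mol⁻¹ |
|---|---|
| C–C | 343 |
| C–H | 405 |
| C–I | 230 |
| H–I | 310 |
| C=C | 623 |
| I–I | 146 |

ΔH ≈ −34 kJ

Bonds broken (reactants):
  C–H: 4 × 405 = 1620
  C=C: 1 × 623 = 623
  I–I: 1 × 146 = 146
  Σ(broken) = 2389 kJ
Bonds formed (products):
  C–C: 1 × 343 = 343
  C–H: 4 × 405 = 1620
  C–I: 2 × 230 = 460
  Σ(formed) = 2423 kJ
ΔH = Σ(broken) − Σ(formed) = 2389 − 2423 = −34 kJ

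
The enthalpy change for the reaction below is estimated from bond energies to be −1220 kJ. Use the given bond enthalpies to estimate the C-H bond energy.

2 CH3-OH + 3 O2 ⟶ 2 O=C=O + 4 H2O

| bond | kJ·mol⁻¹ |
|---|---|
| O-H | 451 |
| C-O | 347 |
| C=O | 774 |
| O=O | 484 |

D(C-H) ≈ 406 kJ/mol

Let D be the C-H bond energy.
Σ(broken) = 6×D + 2×347 + 2×451 + 3×484 = 3048 + 6D
Σ(formed) = 4×774 + 8×451 = 6704
ΔH = Σ(broken) − Σ(formed) = (3048 + 6D) − (6704) = −3656 + 6D
Setting this equal to −1220 kJ gives 6D = 2436, so D = 406 kJ/mol.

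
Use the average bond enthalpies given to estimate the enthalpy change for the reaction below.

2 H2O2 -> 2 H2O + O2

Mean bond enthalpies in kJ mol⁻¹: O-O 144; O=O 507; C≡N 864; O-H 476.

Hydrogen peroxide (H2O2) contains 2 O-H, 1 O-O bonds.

Bonds broken (reactants):
  O-H: 4 × 476 = 1904
  O-O: 2 × 144 = 288
  Σ(broken) = 2192 kJ
Bonds formed (products):
  O-H: 4 × 476 = 1904
  O=O: 1 × 507 = 507
  Σ(formed) = 2411 kJ
ΔH = Σ(broken) − Σ(formed) = 2192 − 2411 = −219 kJ

ΔH ≈ −219 kJ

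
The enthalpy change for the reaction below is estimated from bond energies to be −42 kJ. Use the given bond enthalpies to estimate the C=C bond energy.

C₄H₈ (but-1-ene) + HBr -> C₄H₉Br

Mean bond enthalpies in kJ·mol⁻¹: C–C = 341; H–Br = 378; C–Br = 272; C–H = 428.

D(C=C) ≈ 621 kJ/mol

Let D be the C=C bond energy.
Σ(broken) = 2×341 + 8×428 + 1×D + 1×378 = 4484 + D
Σ(formed) = 1×272 + 3×341 + 9×428 = 5147
ΔH = Σ(broken) − Σ(formed) = (4484 + D) − (5147) = −663 + D
Setting this equal to −42 kJ gives D = 621 kJ/mol.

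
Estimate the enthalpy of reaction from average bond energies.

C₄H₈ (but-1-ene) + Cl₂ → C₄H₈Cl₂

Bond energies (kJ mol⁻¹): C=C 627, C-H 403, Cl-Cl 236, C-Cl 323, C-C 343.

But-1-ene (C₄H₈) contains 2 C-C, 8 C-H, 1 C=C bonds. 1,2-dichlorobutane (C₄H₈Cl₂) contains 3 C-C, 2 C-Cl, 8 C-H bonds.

Bonds broken (reactants):
  C-C: 2 × 343 = 686
  C-H: 8 × 403 = 3224
  C=C: 1 × 627 = 627
  Cl-Cl: 1 × 236 = 236
  Σ(broken) = 4773 kJ
Bonds formed (products):
  C-C: 3 × 343 = 1029
  C-Cl: 2 × 323 = 646
  C-H: 8 × 403 = 3224
  Σ(formed) = 4899 kJ
ΔH = Σ(broken) − Σ(formed) = 4773 − 4899 = −126 kJ

ΔH ≈ −126 kJ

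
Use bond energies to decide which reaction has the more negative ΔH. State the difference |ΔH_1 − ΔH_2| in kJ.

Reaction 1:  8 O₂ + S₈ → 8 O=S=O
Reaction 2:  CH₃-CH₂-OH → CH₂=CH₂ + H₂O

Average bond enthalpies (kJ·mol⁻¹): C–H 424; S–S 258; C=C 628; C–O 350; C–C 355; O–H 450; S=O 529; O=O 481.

Reaction 1:
  Bonds broken (reactants):
    O=O: 8 × 481 = 3848
    S–S: 8 × 258 = 2064
    Σ(broken) = 5912 kJ
  Bonds formed (products):
    S=O: 16 × 529 = 8464
    Σ(formed) = 8464 kJ
  ΔH_1 = 5912 − 8464 = −2552 kJ
Reaction 2:
  Bonds broken (reactants):
    C–C: 1 × 355 = 355
    C–H: 5 × 424 = 2120
    C–O: 1 × 350 = 350
    O–H: 1 × 450 = 450
    Σ(broken) = 3275 kJ
  Bonds formed (products):
    C–H: 4 × 424 = 1696
    C=C: 1 × 628 = 628
    O–H: 2 × 450 = 900
    Σ(formed) = 3224 kJ
  ΔH_2 = 3275 − 3224 = +51 kJ
ΔH_1 − ΔH_2 = −2603 kJ, so reaction 1 has the more negative ΔH; |ΔH_1 − ΔH_2| = 2603 kJ.

Reaction 1, by 2603 kJ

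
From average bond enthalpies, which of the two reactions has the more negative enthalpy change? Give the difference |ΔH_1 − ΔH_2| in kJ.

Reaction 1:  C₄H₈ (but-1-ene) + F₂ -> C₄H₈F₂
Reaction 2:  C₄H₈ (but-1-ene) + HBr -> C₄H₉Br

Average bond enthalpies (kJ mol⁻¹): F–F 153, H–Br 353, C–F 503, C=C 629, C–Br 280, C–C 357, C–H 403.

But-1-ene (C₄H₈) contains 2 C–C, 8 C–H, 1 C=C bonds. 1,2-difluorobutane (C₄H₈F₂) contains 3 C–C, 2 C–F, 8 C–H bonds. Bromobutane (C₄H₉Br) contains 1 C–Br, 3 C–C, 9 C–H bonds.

Reaction 1, by 523 kJ

Reaction 1:
  Bonds broken (reactants):
    C–C: 2 × 357 = 714
    C–H: 8 × 403 = 3224
    C=C: 1 × 629 = 629
    F–F: 1 × 153 = 153
    Σ(broken) = 4720 kJ
  Bonds formed (products):
    C–C: 3 × 357 = 1071
    C–F: 2 × 503 = 1006
    C–H: 8 × 403 = 3224
    Σ(formed) = 5301 kJ
  ΔH_1 = 4720 − 5301 = −581 kJ
Reaction 2:
  Bonds broken (reactants):
    C–C: 2 × 357 = 714
    C–H: 8 × 403 = 3224
    C=C: 1 × 629 = 629
    H–Br: 1 × 353 = 353
    Σ(broken) = 4920 kJ
  Bonds formed (products):
    C–Br: 1 × 280 = 280
    C–C: 3 × 357 = 1071
    C–H: 9 × 403 = 3627
    Σ(formed) = 4978 kJ
  ΔH_2 = 4920 − 4978 = −58 kJ
ΔH_1 − ΔH_2 = −523 kJ, so reaction 1 has the more negative ΔH; |ΔH_1 − ΔH_2| = 523 kJ.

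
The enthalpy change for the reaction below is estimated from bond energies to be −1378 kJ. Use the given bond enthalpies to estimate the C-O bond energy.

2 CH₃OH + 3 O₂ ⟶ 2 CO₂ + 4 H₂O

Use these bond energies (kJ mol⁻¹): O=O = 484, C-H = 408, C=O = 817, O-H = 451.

D(C-O) ≈ 348 kJ/mol

Let D be the C-O bond energy.
Σ(broken) = 6×408 + 2×D + 2×451 + 3×484 = 4802 + 2D
Σ(formed) = 4×817 + 8×451 = 6876
ΔH = Σ(broken) − Σ(formed) = (4802 + 2D) − (6876) = −2074 + 2D
Setting this equal to −1378 kJ gives 2D = 696, so D = 348 kJ/mol.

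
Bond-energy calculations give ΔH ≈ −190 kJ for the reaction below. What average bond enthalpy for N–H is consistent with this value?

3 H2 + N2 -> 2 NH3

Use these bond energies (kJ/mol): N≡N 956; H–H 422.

Let D be the N–H bond energy.
Σ(broken) = 3×422 + 1×956 = 2222
Σ(formed) = 6×D = 6D
ΔH = Σ(broken) − Σ(formed) = (2222) − (6D) = +2222 − 6D
Setting this equal to −190 kJ gives 6D = 2412, so D = 402 kJ/mol.

D(N–H) ≈ 402 kJ/mol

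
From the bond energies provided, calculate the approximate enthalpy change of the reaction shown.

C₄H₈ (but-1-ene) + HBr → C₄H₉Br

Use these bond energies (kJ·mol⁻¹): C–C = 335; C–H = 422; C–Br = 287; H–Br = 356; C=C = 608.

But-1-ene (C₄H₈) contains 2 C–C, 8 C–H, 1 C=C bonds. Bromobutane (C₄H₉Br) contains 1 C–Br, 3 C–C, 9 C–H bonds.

ΔH ≈ −80 kJ

Bonds broken (reactants):
  C–C: 2 × 335 = 670
  C–H: 8 × 422 = 3376
  C=C: 1 × 608 = 608
  H–Br: 1 × 356 = 356
  Σ(broken) = 5010 kJ
Bonds formed (products):
  C–Br: 1 × 287 = 287
  C–C: 3 × 335 = 1005
  C–H: 9 × 422 = 3798
  Σ(formed) = 5090 kJ
ΔH = Σ(broken) − Σ(formed) = 5010 − 5090 = −80 kJ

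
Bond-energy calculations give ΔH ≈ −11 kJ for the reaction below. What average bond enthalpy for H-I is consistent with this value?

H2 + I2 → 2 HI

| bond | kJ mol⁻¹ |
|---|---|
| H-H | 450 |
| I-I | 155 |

D(H-I) ≈ 308 kJ/mol

Let D be the H-I bond energy.
Σ(broken) = 1×450 + 1×155 = 605
Σ(formed) = 2×D = 2D
ΔH = Σ(broken) − Σ(formed) = (605) − (2D) = +605 − 2D
Setting this equal to −11 kJ gives 2D = 616, so D = 308 kJ/mol.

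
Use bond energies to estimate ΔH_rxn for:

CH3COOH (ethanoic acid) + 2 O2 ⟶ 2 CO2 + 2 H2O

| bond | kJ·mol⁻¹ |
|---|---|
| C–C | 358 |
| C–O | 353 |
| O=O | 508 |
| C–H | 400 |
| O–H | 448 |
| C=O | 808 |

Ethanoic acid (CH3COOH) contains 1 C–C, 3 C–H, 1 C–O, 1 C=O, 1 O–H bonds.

ΔH ≈ −841 kJ

Bonds broken (reactants):
  C–C: 1 × 358 = 358
  C–H: 3 × 400 = 1200
  C–O: 1 × 353 = 353
  C=O: 1 × 808 = 808
  O–H: 1 × 448 = 448
  O=O: 2 × 508 = 1016
  Σ(broken) = 4183 kJ
Bonds formed (products):
  C=O: 4 × 808 = 3232
  O–H: 4 × 448 = 1792
  Σ(formed) = 5024 kJ
ΔH = Σ(broken) − Σ(formed) = 4183 − 5024 = −841 kJ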